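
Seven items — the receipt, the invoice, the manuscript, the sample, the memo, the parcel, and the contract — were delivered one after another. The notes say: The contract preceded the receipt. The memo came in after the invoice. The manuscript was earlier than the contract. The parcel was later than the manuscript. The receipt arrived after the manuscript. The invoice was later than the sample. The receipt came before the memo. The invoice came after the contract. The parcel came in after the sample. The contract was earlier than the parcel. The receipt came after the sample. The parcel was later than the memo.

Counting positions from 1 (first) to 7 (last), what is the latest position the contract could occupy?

3

The contract must come before the invoice, the memo, the parcel, and the receipt — 4 items forced after it.
Everything else can be placed before the contract in some valid order, so the contract can sit as late as position 7 − 4 = 3.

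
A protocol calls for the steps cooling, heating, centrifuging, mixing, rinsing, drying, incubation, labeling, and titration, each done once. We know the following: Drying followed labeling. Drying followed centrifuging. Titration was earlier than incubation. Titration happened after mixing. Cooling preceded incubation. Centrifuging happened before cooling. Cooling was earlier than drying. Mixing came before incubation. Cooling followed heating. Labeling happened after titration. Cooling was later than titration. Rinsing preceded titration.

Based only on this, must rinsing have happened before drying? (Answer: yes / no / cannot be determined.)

yes

Chain the constraints: rinsing → titration → cooling → drying. Each link is directly stated, so rinsing comes before drying.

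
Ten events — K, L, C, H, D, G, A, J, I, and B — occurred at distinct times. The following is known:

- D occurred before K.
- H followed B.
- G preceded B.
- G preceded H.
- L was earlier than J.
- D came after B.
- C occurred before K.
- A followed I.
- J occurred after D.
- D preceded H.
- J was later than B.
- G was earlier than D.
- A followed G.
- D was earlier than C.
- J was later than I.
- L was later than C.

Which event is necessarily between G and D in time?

B

Tracing the constraints gives G → B → D, so B sits after G and before D.
No other event is forced both after G and before D.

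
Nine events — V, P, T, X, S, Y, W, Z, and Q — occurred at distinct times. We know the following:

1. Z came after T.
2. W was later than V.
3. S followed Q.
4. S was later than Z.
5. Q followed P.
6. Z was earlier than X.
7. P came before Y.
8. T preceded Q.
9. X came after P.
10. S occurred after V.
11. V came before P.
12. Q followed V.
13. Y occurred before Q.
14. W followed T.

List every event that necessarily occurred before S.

P, Q, T, V, Y, Z

Directly stated before S: Q, V, and Z.
P reaches S via P → Q → S.
T reaches S via T → Q → S.
Y reaches S via Y → Q → S.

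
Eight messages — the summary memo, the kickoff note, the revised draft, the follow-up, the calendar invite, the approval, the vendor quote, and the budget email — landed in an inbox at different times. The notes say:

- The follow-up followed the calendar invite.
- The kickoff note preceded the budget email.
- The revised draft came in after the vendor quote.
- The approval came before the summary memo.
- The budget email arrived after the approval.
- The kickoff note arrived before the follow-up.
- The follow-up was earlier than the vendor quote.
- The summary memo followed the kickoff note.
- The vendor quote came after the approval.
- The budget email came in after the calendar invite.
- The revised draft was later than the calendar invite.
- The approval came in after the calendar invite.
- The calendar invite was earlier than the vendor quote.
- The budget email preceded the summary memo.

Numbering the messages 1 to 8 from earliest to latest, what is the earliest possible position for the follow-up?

The calendar invite and the kickoff note must both come before the follow-up — 2 forced predecessors.
Nothing else is forced ahead of the follow-up, so its earliest slot is position 2 + 1 = 3.

3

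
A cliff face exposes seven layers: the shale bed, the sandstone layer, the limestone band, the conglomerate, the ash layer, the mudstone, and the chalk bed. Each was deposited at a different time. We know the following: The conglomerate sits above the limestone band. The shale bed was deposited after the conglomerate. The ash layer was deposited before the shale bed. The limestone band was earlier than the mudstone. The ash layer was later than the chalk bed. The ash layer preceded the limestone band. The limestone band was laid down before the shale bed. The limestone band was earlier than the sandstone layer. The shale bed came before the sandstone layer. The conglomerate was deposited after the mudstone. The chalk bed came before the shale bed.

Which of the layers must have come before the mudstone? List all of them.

Directly stated before the mudstone: the limestone band.
The ash layer reaches the mudstone via the ash layer → the limestone band → the mudstone.
The chalk bed reaches the mudstone via the chalk bed → the ash layer → the limestone band → the mudstone.
No chain forces the shale bed (or any of the others) ahead of the mudstone.

the ash layer, the chalk bed, the limestone band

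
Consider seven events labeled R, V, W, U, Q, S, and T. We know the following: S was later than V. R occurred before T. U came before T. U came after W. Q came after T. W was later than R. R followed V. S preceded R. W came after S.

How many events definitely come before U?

Directly stated before U: W.
R reaches U via R → W → U.
S reaches U via S → W → U.
V reaches U via V → R → W → U.
That's R, S, V, and W — 4 in all.

4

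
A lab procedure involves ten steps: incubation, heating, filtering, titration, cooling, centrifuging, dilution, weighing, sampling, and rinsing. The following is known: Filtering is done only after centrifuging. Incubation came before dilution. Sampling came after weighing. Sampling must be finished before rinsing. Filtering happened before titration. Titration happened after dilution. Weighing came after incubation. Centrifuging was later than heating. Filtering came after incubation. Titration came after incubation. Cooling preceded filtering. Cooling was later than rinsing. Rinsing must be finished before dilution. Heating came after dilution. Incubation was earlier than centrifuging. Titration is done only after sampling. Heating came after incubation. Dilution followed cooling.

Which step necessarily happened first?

Incubation has a chain of constraints placing it before every other step, so incubation must be first.

incubation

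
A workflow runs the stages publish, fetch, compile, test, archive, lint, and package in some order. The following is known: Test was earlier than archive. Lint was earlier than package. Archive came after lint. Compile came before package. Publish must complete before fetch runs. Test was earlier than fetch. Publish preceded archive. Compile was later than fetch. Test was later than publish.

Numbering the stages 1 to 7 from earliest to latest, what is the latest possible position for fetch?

5

Fetch must come before compile and package — 2 stages forced after it.
Everything else can be placed before fetch in some valid order, so fetch can sit as late as position 7 − 2 = 5.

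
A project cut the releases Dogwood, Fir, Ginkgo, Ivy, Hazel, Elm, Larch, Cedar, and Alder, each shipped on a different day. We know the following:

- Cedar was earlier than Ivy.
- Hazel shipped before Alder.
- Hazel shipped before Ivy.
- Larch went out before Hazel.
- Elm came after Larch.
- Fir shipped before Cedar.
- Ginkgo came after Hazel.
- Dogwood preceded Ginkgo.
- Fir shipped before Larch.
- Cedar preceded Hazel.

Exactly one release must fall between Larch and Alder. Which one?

Tracing the constraints gives Larch → Hazel → Alder, so Hazel sits after Larch and before Alder.
No other release is forced both after Larch and before Alder.

Hazel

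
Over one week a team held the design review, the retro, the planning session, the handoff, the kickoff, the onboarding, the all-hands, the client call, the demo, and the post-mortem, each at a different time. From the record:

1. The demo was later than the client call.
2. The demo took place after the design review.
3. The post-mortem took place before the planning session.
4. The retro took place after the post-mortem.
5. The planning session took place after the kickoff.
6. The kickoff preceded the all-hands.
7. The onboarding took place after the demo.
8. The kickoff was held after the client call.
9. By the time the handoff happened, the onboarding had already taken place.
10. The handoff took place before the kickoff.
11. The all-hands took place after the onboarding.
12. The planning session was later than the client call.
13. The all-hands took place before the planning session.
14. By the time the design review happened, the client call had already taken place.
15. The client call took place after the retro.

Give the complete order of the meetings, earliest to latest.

the post-mortem, the retro, the client call, the design review, the demo, the onboarding, the handoff, the kickoff, the all-hands, the planning session

The constraints fix every adjacent pair, so only one ordering works:
the post-mortem → the retro → the client call → the design review → the demo → the onboarding → the handoff → the kickoff → the all-hands → the planning session.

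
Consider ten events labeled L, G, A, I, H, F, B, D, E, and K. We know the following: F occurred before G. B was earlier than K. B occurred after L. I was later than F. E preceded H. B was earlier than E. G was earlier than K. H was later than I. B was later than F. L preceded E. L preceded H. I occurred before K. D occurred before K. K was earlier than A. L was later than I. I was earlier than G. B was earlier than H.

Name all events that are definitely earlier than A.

Directly stated before A: K.
B reaches A via B → K → A.
D reaches A via D → K → A.
F reaches A via F → G → K → A.
Likewise G, I, and L each reach A by chaining the stated constraints.
No chain forces H (or any of the others) ahead of A.

B, D, F, G, I, K, L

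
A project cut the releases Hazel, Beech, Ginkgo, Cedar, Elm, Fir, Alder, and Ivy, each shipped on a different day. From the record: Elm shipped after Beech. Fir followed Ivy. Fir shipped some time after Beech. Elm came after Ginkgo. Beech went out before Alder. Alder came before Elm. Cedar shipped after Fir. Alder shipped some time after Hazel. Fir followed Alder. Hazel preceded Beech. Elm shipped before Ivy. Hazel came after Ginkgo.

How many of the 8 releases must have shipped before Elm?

4

Directly stated before Elm: Alder, Beech, and Ginkgo.
Hazel reaches Elm via Hazel → Beech → Elm.
No chain forces Ivy (or any of the others) ahead of Elm.
That's Alder, Beech, Ginkgo, and Hazel — 4 in all.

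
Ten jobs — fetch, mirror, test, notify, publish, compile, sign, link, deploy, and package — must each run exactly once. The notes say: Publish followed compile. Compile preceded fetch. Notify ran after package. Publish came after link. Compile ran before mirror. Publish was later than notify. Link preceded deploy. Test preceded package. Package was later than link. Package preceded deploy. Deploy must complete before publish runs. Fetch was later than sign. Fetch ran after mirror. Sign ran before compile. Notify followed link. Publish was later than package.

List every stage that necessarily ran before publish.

compile, deploy, link, notify, package, sign, test

Directly stated before publish: compile, deploy, link, notify, and package.
Sign reaches publish via sign → compile → publish.
Test reaches publish via test → package → publish.
No chain forces mirror (or any of the others) ahead of publish.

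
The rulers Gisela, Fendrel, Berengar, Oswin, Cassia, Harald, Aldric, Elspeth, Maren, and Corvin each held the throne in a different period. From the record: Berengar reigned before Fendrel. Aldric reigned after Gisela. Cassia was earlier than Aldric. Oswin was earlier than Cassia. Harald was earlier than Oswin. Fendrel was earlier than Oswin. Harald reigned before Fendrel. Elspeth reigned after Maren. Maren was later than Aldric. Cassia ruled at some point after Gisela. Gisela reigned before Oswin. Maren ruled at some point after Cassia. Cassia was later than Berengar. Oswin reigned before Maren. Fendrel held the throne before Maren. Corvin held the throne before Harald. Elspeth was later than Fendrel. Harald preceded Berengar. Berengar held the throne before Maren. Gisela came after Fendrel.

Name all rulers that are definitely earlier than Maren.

Aldric, Berengar, Cassia, Corvin, Fendrel, Gisela, Harald, Oswin

Directly stated before Maren: Aldric, Berengar, Cassia, Fendrel, and Oswin.
Corvin reaches Maren via Corvin → Harald → Berengar → Maren.
Gisela reaches Maren via Gisela → Oswin → Maren.
Harald reaches Maren via Harald → Berengar → Maren.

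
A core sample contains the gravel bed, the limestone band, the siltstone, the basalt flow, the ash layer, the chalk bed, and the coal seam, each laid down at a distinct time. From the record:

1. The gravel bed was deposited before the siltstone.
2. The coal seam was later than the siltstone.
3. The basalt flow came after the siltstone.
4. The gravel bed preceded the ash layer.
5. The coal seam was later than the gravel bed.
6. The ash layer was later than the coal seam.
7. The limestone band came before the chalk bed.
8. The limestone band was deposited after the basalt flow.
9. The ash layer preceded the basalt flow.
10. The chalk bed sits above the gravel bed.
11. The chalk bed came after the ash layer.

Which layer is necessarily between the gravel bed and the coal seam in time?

Tracing the constraints gives the gravel bed → the siltstone → the coal seam, so the siltstone sits after the gravel bed and before the coal seam.
No other layer is forced both after the gravel bed and before the coal seam.

the siltstone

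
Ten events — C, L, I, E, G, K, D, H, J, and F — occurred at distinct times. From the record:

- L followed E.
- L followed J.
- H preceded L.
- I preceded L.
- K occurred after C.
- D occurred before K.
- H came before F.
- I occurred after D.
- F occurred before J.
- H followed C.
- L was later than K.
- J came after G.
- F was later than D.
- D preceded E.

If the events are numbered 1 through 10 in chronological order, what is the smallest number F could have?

C, D, and H must all come before F — 3 forced predecessors.
Nothing else is forced ahead of F, so its earliest slot is position 3 + 1 = 4.

4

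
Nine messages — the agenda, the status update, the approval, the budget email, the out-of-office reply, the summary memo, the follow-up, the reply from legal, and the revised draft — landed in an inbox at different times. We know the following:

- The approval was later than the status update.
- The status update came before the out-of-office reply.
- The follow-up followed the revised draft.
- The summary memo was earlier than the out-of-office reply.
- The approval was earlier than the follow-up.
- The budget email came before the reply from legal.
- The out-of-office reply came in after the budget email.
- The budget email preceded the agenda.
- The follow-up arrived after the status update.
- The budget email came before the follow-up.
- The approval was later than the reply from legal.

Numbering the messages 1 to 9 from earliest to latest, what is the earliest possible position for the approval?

The budget email, the reply from legal, and the status update must all come before the approval — 3 forced predecessors.
Nothing else is forced ahead of the approval, so its earliest slot is position 3 + 1 = 4.

4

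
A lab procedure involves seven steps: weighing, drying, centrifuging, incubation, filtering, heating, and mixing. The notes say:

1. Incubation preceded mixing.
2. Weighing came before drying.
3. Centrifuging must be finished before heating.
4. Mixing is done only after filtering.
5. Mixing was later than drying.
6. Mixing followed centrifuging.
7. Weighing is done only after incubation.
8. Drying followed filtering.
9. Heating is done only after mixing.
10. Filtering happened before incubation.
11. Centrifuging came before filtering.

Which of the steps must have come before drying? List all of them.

Directly stated before drying: filtering and weighing.
Centrifuging reaches drying via centrifuging → filtering → drying.
Incubation reaches drying via incubation → weighing → drying.
No chain forces heating (or any of the others) ahead of drying.

centrifuging, filtering, incubation, weighing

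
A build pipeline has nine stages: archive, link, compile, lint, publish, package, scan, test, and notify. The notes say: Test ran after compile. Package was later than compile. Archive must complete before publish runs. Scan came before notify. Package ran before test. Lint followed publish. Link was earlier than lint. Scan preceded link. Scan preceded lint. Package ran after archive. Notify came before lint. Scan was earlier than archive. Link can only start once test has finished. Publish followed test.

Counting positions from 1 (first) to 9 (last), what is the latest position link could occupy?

8

Link must come before lint — 1 stage forced after it.
Everything else can be placed before link in some valid order, so link can sit as late as position 9 − 1 = 8.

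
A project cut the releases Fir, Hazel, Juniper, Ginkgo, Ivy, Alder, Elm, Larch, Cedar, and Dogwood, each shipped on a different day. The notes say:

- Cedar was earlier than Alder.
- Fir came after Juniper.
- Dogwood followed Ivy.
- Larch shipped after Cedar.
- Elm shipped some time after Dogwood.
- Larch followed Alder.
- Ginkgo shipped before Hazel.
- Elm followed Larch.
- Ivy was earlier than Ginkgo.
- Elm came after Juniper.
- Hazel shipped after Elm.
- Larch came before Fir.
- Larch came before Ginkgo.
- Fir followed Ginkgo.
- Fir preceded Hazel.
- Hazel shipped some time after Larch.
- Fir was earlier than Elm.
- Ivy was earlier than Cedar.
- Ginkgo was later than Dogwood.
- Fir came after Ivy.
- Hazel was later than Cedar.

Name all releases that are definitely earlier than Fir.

Alder, Cedar, Dogwood, Ginkgo, Ivy, Juniper, Larch

Directly stated before Fir: Ginkgo, Ivy, Juniper, and Larch.
Alder reaches Fir via Alder → Larch → Fir.
Cedar reaches Fir via Cedar → Larch → Fir.
Dogwood reaches Fir via Dogwood → Ginkgo → Fir.
No chain forces Hazel (or any of the others) ahead of Fir.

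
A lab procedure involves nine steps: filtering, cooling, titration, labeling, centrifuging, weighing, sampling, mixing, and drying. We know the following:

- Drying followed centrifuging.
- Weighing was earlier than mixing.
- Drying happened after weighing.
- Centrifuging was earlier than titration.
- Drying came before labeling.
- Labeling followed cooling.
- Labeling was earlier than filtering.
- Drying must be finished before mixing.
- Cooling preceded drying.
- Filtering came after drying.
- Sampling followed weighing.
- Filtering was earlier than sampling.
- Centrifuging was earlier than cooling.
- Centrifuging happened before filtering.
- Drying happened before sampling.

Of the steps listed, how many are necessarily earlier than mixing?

Directly stated before mixing: drying and weighing.
Centrifuging reaches mixing via centrifuging → drying → mixing.
Cooling reaches mixing via cooling → drying → mixing.
That's centrifuging, cooling, drying, and weighing — 4 in all.

4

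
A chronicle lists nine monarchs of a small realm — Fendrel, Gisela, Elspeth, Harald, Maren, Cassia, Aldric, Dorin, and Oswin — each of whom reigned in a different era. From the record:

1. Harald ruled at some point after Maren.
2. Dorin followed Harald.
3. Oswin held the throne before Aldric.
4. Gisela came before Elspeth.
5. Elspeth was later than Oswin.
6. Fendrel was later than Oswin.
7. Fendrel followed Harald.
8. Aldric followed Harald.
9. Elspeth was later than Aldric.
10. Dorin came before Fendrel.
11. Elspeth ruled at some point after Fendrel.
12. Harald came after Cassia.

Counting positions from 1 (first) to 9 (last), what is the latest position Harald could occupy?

Harald must come before Aldric, Dorin, Elspeth, and Fendrel — 4 rulers forced after them.
Everything else can be placed before Harald in some valid order, so Harald can sit as late as position 9 − 4 = 5.

5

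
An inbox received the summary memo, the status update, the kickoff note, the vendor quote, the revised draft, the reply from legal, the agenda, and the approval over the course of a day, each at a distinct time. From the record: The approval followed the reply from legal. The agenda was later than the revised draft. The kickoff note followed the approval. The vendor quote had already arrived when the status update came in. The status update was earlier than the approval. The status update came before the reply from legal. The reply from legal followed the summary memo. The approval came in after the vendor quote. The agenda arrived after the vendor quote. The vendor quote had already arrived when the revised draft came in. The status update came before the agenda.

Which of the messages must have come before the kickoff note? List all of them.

the approval, the reply from legal, the status update, the summary memo, the vendor quote

Directly stated before the kickoff note: the approval.
The reply from legal reaches the kickoff note via the reply from legal → the approval → the kickoff note.
The status update reaches the kickoff note via the status update → the approval → the kickoff note.
The summary memo reaches the kickoff note via the summary memo → the reply from legal → the approval → the kickoff note.
Likewise the vendor quote reaches the kickoff note by chaining the stated constraints.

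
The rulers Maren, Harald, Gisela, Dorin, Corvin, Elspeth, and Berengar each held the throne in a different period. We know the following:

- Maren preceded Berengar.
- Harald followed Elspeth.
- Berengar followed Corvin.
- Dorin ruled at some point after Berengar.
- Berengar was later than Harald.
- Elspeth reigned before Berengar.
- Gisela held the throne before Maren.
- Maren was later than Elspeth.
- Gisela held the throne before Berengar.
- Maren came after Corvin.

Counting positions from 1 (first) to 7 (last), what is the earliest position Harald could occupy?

Elspeth must come before Harald — 1 forced predecessor.
Nothing else is forced ahead of Harald, so their earliest slot is position 1 + 1 = 2.

2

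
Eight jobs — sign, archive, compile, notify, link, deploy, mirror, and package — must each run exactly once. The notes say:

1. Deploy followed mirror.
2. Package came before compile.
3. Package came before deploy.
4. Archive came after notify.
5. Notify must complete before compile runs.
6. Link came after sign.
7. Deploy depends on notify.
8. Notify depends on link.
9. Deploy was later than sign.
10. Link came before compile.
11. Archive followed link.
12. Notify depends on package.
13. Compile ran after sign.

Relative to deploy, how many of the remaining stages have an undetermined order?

Forced before deploy: link, mirror, notify, package, and sign.
That leaves archive and compile with no forced order relative to deploy — 2.

2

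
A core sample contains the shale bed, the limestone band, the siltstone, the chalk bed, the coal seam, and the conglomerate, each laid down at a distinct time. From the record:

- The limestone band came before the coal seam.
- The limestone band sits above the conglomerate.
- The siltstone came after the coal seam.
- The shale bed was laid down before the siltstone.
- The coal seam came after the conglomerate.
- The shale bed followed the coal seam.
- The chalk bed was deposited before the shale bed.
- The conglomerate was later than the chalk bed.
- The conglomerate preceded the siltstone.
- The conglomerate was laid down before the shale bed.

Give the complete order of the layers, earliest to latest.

the chalk bed, the conglomerate, the limestone band, the coal seam, the shale bed, the siltstone

The constraints fix every adjacent pair, so only one ordering works:
the chalk bed → the conglomerate → the limestone band → the coal seam → the shale bed → the siltstone.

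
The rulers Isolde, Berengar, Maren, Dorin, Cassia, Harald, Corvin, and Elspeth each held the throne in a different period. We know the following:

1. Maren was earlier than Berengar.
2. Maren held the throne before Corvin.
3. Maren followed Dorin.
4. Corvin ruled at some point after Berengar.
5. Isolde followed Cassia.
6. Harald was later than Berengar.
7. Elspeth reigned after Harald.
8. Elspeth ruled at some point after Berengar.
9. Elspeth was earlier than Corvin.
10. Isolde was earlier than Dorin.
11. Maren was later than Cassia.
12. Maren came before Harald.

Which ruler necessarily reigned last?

Every other ruler has a chain of constraints placing them before Corvin, so Corvin is last.

Corvin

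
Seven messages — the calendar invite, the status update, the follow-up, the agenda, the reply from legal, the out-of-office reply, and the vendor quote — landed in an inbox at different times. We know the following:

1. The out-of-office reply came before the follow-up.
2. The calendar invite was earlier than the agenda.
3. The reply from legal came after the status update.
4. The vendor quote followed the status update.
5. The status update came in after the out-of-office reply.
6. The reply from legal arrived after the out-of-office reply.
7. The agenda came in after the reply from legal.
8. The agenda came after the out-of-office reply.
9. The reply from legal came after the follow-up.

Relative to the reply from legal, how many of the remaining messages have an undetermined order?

2

Forced before the reply from legal: the follow-up, the out-of-office reply, and the status update; forced after the reply from legal: the agenda.
That leaves the calendar invite and the vendor quote with no forced order relative to the reply from legal — 2.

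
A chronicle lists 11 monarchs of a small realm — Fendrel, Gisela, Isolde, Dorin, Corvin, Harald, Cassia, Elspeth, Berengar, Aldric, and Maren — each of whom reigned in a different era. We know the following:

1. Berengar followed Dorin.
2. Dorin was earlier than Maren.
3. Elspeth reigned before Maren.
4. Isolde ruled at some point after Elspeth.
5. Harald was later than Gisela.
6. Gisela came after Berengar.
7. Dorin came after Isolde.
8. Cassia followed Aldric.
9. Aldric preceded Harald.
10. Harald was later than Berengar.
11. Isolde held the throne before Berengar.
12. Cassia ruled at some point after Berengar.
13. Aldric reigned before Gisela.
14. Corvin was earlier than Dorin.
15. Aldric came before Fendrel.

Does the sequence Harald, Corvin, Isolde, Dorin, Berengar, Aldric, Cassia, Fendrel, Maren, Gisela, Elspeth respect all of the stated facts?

The constraints require Aldric before Harald, but in the proposed sequence Harald appears ahead of Aldric. That one violation is enough.

no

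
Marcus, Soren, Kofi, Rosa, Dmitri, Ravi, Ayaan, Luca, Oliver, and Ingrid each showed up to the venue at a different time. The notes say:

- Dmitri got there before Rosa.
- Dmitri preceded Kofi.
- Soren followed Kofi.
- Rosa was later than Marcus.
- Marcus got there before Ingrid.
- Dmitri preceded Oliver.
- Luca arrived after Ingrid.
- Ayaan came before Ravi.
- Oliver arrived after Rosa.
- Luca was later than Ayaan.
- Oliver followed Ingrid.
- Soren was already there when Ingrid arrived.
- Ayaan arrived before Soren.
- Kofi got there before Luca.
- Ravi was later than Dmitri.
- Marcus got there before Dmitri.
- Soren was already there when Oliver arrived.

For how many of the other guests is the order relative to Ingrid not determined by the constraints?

2

Forced before Ingrid: Ayaan, Dmitri, Kofi, Marcus, and Soren; forced after Ingrid: Luca and Oliver.
That leaves Ravi and Rosa with no forced order relative to Ingrid — 2.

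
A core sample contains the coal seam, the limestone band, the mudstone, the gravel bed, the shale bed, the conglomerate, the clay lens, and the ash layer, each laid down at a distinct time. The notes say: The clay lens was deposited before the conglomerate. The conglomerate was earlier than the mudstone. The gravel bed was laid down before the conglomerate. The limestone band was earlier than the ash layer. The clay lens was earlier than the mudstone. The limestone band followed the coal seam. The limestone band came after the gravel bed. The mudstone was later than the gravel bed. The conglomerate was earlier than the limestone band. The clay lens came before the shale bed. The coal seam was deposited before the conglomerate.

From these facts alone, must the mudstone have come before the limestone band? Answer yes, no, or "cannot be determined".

cannot be determined

No chain of stated constraints runs from the mudstone to the limestone band, and none runs from the limestone band to the mudstone either.
So the relative order of the mudstone and the limestone band is not fixed by the given facts.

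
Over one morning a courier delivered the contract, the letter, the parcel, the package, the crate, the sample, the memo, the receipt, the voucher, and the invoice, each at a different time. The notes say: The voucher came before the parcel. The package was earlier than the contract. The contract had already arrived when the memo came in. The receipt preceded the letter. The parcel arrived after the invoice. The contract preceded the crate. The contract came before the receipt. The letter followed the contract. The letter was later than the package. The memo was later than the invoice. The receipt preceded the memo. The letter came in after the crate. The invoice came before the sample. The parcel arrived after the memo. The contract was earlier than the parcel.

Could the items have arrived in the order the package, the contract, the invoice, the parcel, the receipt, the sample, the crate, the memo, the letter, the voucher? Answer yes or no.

no

The constraints require the memo before the parcel, but in the proposed sequence the parcel appears ahead of the memo. That one violation is enough.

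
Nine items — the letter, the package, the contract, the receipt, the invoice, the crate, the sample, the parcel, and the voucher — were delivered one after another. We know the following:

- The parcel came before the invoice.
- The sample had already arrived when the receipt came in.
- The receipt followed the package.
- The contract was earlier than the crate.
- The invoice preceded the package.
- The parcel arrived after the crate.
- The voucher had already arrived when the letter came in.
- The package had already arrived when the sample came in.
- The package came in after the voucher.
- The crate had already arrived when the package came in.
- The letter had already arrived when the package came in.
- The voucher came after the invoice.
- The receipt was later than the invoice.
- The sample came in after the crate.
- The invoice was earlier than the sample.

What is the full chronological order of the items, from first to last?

the contract, the crate, the parcel, the invoice, the voucher, the letter, the package, the sample, the receipt

The constraints fix every adjacent pair, so only one ordering works:
the contract → the crate → the parcel → the invoice → the voucher → the letter → the package → the sample → the receipt.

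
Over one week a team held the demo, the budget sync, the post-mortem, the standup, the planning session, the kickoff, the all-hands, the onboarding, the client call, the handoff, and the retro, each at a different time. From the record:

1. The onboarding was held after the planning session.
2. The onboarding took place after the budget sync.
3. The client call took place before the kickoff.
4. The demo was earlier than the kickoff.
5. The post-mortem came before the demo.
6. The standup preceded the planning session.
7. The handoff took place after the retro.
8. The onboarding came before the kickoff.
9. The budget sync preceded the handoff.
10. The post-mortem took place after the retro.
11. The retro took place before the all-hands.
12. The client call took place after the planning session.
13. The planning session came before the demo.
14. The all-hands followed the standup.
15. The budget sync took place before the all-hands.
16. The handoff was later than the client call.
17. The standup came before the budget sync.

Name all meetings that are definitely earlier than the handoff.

Directly stated before the handoff: the budget sync, the client call, and the retro.
The planning session reaches the handoff via the planning session → the client call → the handoff.
The standup reaches the handoff via the standup → the budget sync → the handoff.

the budget sync, the client call, the planning session, the retro, the standup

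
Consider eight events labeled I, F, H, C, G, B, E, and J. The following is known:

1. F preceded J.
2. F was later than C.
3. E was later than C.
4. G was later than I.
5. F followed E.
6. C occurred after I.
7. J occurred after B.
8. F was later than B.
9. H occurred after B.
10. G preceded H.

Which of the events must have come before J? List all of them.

Directly stated before J: B and F.
C reaches J via C → F → J.
E reaches J via E → F → J.
I reaches J via I → C → F → J.
No chain forces H (or any of the others) ahead of J.

B, C, E, F, I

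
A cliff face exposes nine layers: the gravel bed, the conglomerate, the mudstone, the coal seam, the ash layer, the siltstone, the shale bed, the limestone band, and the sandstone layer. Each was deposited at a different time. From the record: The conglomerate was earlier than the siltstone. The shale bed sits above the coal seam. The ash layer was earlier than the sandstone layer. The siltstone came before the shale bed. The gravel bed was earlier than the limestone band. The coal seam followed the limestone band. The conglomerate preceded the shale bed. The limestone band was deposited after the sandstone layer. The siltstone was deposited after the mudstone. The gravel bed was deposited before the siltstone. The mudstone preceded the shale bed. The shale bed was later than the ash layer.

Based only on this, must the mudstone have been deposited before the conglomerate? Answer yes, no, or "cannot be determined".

No chain of stated constraints runs from the mudstone to the conglomerate, and none runs from the conglomerate to the mudstone either.
So the relative order of the mudstone and the conglomerate is not fixed by the given facts.

cannot be determined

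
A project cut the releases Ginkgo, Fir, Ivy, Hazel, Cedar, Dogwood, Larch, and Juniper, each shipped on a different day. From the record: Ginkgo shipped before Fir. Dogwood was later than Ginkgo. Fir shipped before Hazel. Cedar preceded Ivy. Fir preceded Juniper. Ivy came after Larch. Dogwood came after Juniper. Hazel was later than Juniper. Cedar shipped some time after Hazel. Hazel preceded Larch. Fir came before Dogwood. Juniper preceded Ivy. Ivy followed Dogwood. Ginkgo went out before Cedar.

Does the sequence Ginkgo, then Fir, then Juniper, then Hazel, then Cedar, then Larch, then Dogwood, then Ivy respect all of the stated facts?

Check each stated constraint against the proposed order — e.g. Juniper is ahead of Ivy; Ginkgo is ahead of Dogwood. Every pair is in the required order; nothing is violated.

yes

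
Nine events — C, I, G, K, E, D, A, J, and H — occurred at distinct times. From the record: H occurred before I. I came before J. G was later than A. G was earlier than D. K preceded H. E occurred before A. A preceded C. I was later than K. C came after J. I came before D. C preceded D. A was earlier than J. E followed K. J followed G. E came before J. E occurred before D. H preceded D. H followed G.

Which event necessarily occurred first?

K has a chain of constraints placing it before every other event, so K must be first.

K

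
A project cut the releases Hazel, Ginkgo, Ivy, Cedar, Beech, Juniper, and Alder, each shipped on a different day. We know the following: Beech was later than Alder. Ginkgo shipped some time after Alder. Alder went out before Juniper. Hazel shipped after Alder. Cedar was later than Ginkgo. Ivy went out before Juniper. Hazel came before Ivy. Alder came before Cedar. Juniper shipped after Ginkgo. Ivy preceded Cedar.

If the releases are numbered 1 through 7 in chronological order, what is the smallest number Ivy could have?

3

Alder and Hazel must both come before Ivy — 2 forced predecessors.
Nothing else is forced ahead of Ivy, so its earliest slot is position 2 + 1 = 3.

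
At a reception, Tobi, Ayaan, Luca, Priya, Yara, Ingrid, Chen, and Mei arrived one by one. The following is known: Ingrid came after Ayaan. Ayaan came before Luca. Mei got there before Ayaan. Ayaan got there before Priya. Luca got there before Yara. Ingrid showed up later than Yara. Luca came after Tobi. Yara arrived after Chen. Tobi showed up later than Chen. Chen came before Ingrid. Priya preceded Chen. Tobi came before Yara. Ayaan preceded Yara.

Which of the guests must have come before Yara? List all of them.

Directly stated before Yara: Ayaan, Chen, Luca, and Tobi.
Mei reaches Yara via Mei → Ayaan → Yara.
Priya reaches Yara via Priya → Chen → Yara.

Ayaan, Chen, Luca, Mei, Priya, Tobi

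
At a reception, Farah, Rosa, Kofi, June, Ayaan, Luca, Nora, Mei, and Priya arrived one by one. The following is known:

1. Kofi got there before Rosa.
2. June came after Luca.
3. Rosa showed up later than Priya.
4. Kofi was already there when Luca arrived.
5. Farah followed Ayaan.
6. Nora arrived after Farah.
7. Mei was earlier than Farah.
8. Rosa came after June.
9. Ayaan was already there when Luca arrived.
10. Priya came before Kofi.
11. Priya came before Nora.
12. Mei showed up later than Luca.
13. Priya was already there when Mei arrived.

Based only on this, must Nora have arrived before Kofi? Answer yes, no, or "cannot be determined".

Tracing the constraints gives Kofi → Luca → Mei → Farah → Nora, so Kofi must come before Nora.
That means Nora cannot be before Kofi.

no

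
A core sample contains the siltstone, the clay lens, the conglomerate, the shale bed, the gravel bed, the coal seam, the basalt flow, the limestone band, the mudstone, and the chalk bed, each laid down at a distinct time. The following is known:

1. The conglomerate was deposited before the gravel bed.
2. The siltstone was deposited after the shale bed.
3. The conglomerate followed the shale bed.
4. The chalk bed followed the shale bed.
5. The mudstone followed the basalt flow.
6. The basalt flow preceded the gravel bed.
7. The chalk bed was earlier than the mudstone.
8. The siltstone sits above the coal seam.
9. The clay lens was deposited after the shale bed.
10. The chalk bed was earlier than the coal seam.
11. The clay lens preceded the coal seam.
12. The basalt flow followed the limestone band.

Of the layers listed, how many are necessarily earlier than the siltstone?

4

Directly stated before the siltstone: the coal seam and the shale bed.
The chalk bed reaches the siltstone via the chalk bed → the coal seam → the siltstone.
The clay lens reaches the siltstone via the clay lens → the coal seam → the siltstone.
That's the chalk bed, the clay lens, the coal seam, and the shale bed — 4 in all.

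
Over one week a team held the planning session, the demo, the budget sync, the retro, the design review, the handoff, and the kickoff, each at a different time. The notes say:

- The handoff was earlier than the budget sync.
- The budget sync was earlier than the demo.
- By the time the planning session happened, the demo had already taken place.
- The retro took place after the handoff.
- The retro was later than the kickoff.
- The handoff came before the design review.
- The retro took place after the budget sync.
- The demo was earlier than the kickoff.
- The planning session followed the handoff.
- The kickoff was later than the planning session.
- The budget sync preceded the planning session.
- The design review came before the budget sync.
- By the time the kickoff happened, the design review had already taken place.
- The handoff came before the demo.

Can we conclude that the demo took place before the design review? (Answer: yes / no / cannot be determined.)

Tracing the constraints gives the design review → the budget sync → the demo, so the design review must come before the demo.
That means the demo cannot be before the design review.

no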